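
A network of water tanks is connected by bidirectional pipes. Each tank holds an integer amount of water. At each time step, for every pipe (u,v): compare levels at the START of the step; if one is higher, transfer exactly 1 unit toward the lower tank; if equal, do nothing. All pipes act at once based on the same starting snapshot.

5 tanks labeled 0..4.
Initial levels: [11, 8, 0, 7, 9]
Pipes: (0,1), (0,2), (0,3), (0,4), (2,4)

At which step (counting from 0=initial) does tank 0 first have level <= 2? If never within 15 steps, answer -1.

Step 1: flows [0->1,0->2,0->3,0->4,4->2] -> levels [7 9 2 8 9]
Step 2: flows [1->0,0->2,3->0,4->0,4->2] -> levels [9 8 4 7 7]
Step 3: flows [0->1,0->2,0->3,0->4,4->2] -> levels [5 9 6 8 7]
Step 4: flows [1->0,2->0,3->0,4->0,4->2] -> levels [9 8 6 7 5]
Step 5: flows [0->1,0->2,0->3,0->4,2->4] -> levels [5 9 6 8 7]
  -> period-2 cycle (repeats step 3); tank 0 never drops to <=2
Tank 0 never reaches <=2 within 15 steps

Answer: -1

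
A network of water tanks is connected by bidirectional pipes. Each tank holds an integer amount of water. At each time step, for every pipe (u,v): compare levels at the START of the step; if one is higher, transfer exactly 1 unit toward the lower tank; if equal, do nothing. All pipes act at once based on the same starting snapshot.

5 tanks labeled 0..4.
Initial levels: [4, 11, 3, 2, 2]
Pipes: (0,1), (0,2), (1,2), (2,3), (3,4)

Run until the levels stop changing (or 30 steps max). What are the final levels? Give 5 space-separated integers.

Step 1: flows [1->0,0->2,1->2,2->3,3=4] -> levels [4 9 4 3 2]
Step 2: flows [1->0,0=2,1->2,2->3,3->4] -> levels [5 7 4 3 3]
Step 3: flows [1->0,0->2,1->2,2->3,3=4] -> levels [5 5 5 4 3]
Step 4: flows [0=1,0=2,1=2,2->3,3->4] -> levels [5 5 4 4 4]
Step 5: flows [0=1,0->2,1->2,2=3,3=4] -> levels [4 4 6 4 4]
Step 6: flows [0=1,2->0,2->1,2->3,3=4] -> levels [5 5 3 5 4]
Step 7: flows [0=1,0->2,1->2,3->2,3->4] -> levels [4 4 6 3 5]
Step 8: flows [0=1,2->0,2->1,2->3,4->3] -> levels [5 5 3 5 4]
  -> period-2 cycle: step 8 state = step 6 state; never stabilizes
  -> state at step 30: (30-6) mod 2 = 0, same as step 6 -> [5 5 3 5 4]

Answer: 5 5 3 5 4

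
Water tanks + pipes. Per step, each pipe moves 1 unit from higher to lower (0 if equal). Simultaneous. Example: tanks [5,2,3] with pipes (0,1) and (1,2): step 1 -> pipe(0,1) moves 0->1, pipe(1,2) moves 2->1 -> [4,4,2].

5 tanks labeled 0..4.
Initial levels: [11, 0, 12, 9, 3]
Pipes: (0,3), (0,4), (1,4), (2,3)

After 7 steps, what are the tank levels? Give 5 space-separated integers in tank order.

Step 1: flows [0->3,0->4,4->1,2->3] -> levels [9 1 11 11 3]
Step 2: flows [3->0,0->4,4->1,2=3] -> levels [9 2 11 10 3]
Step 3: flows [3->0,0->4,4->1,2->3] -> levels [9 3 10 10 3]
Step 4: flows [3->0,0->4,1=4,2=3] -> levels [9 3 10 9 4]
Step 5: flows [0=3,0->4,4->1,2->3] -> levels [8 4 9 10 4]
Step 6: flows [3->0,0->4,1=4,3->2] -> levels [8 4 10 8 5]
Step 7: flows [0=3,0->4,4->1,2->3] -> levels [7 5 9 9 5]

Answer: 7 5 9 9 5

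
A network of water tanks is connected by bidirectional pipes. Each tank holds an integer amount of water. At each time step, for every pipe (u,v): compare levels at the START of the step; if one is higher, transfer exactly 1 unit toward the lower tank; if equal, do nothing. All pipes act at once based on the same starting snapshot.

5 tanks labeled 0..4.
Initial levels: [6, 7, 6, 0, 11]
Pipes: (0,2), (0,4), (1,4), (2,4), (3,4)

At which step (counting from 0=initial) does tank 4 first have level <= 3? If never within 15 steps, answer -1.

Answer: -1

Derivation:
Step 1: flows [0=2,4->0,4->1,4->2,4->3] -> levels [7 8 7 1 7]
Step 2: flows [0=2,0=4,1->4,2=4,4->3] -> levels [7 7 7 2 7]
Step 3: flows [0=2,0=4,1=4,2=4,4->3] -> levels [7 7 7 3 6]
Step 4: flows [0=2,0->4,1->4,2->4,4->3] -> levels [6 6 6 4 8]
Step 5: flows [0=2,4->0,4->1,4->2,4->3] -> levels [7 7 7 5 4]
Step 6: flows [0=2,0->4,1->4,2->4,3->4] -> levels [6 6 6 4 8]
  -> period-2 cycle (repeats step 4); tank 4 never drops to <=3
Tank 4 never reaches <=3 within 15 steps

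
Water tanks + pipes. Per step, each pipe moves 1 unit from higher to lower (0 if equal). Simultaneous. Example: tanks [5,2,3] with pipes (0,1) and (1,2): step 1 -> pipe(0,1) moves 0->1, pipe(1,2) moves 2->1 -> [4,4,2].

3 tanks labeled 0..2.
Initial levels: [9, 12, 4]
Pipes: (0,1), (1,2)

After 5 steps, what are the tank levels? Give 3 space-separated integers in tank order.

Step 1: flows [1->0,1->2] -> levels [10 10 5]
Step 2: flows [0=1,1->2] -> levels [10 9 6]
Step 3: flows [0->1,1->2] -> levels [9 9 7]
Step 4: flows [0=1,1->2] -> levels [9 8 8]
Step 5: flows [0->1,1=2] -> levels [8 9 8]

Answer: 8 9 8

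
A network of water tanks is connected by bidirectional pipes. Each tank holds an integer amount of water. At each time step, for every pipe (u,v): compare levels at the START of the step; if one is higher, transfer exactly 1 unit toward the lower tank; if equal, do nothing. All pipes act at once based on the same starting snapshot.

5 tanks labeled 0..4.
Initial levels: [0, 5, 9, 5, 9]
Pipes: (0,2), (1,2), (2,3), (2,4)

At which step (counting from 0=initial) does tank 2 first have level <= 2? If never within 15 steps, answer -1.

Step 1: flows [2->0,2->1,2->3,2=4] -> levels [1 6 6 6 9]
Step 2: flows [2->0,1=2,2=3,4->2] -> levels [2 6 6 6 8]
Step 3: flows [2->0,1=2,2=3,4->2] -> levels [3 6 6 6 7]
Step 4: flows [2->0,1=2,2=3,4->2] -> levels [4 6 6 6 6]
Step 5: flows [2->0,1=2,2=3,2=4] -> levels [5 6 5 6 6]
Step 6: flows [0=2,1->2,3->2,4->2] -> levels [5 5 8 5 5]
Step 7: flows [2->0,2->1,2->3,2->4] -> levels [6 6 4 6 6]
Step 8: flows [0->2,1->2,3->2,4->2] -> levels [5 5 8 5 5]
  -> period-2 cycle (repeats step 6); tank 2 never drops to <=2
Tank 2 never reaches <=2 within 15 steps

Answer: -1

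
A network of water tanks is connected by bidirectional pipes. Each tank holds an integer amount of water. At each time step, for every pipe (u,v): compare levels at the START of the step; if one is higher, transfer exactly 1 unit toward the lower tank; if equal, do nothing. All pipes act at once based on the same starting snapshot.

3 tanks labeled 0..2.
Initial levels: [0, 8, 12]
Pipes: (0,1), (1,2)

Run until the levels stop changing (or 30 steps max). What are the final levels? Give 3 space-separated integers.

Answer: 6 8 6

Derivation:
Step 1: flows [1->0,2->1] -> levels [1 8 11]
Step 2: flows [1->0,2->1] -> levels [2 8 10]
Step 3: flows [1->0,2->1] -> levels [3 8 9]
Step 4: flows [1->0,2->1] -> levels [4 8 8]
Step 5: flows [1->0,1=2] -> levels [5 7 8]
Step 6: flows [1->0,2->1] -> levels [6 7 7]
Step 7: flows [1->0,1=2] -> levels [7 6 7]
Step 8: flows [0->1,2->1] -> levels [6 8 6]
Step 9: flows [1->0,1->2] -> levels [7 6 7]
  -> period-2 cycle: step 9 state = step 7 state; never stabilizes
  -> state at step 30: (30-7) mod 2 = 1, same as step 8 -> [6 8 6]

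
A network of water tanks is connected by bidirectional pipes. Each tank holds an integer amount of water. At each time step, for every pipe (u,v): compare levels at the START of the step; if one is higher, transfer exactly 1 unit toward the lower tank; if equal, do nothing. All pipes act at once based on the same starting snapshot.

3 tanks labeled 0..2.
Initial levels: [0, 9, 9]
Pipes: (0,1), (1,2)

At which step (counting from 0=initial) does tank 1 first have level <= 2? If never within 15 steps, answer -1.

Step 1: flows [1->0,1=2] -> levels [1 8 9]
Step 2: flows [1->0,2->1] -> levels [2 8 8]
Step 3: flows [1->0,1=2] -> levels [3 7 8]
Step 4: flows [1->0,2->1] -> levels [4 7 7]
Step 5: flows [1->0,1=2] -> levels [5 6 7]
Step 6: flows [1->0,2->1] -> levels [6 6 6]
Step 7: flows [0=1,1=2] -> levels [6 6 6]
  -> stable; tank 1 stays at 6 > 2
Tank 1 never reaches <=2 within 15 steps

Answer: -1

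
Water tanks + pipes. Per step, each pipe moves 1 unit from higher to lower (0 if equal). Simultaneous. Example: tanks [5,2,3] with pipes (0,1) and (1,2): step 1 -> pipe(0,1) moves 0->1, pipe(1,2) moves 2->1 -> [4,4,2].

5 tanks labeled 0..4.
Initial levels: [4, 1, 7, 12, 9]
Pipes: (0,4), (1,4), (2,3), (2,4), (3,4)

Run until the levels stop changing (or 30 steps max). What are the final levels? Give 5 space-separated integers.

Step 1: flows [4->0,4->1,3->2,4->2,3->4] -> levels [5 2 9 10 7]
Step 2: flows [4->0,4->1,3->2,2->4,3->4] -> levels [6 3 9 8 7]
Step 3: flows [4->0,4->1,2->3,2->4,3->4] -> levels [7 4 7 8 7]
Step 4: flows [0=4,4->1,3->2,2=4,3->4] -> levels [7 5 8 6 7]
Step 5: flows [0=4,4->1,2->3,2->4,4->3] -> levels [7 6 6 8 6]
Step 6: flows [0->4,1=4,3->2,2=4,3->4] -> levels [6 6 7 6 8]
Step 7: flows [4->0,4->1,2->3,4->2,4->3] -> levels [7 7 7 8 4]
Step 8: flows [0->4,1->4,3->2,2->4,3->4] -> levels [6 6 7 6 8]
  -> period-2 cycle: step 8 state = step 6 state; never stabilizes
  -> state at step 30: (30-6) mod 2 = 0, same as step 6 -> [6 6 7 6 8]

Answer: 6 6 7 6 8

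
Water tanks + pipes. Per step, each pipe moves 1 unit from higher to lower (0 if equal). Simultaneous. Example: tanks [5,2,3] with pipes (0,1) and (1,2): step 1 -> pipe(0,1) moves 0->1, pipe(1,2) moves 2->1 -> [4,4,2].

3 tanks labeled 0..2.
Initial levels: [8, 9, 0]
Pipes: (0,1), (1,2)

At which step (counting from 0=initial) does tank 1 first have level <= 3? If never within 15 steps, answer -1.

Answer: -1

Derivation:
Step 1: flows [1->0,1->2] -> levels [9 7 1]
Step 2: flows [0->1,1->2] -> levels [8 7 2]
Step 3: flows [0->1,1->2] -> levels [7 7 3]
Step 4: flows [0=1,1->2] -> levels [7 6 4]
Step 5: flows [0->1,1->2] -> levels [6 6 5]
Step 6: flows [0=1,1->2] -> levels [6 5 6]
Step 7: flows [0->1,2->1] -> levels [5 7 5]
Step 8: flows [1->0,1->2] -> levels [6 5 6]
  -> period-2 cycle (repeats step 6); tank 1 never drops to <=3
Tank 1 never reaches <=3 within 15 steps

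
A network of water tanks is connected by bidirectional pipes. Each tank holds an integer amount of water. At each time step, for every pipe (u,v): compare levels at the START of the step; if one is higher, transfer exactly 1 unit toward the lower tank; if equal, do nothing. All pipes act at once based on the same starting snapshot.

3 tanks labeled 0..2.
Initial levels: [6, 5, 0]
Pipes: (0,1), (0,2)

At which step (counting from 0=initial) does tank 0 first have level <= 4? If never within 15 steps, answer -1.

Answer: 1

Derivation:
Step 1: flows [0->1,0->2] -> levels [4 6 1]
Tank 0 first reaches <=4 at step 1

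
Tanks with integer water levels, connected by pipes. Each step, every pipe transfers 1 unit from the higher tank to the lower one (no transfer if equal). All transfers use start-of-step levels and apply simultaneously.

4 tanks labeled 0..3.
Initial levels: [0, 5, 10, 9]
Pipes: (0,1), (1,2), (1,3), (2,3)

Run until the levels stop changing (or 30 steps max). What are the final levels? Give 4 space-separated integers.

Answer: 6 6 7 5

Derivation:
Step 1: flows [1->0,2->1,3->1,2->3] -> levels [1 6 8 9]
Step 2: flows [1->0,2->1,3->1,3->2] -> levels [2 7 8 7]
Step 3: flows [1->0,2->1,1=3,2->3] -> levels [3 7 6 8]
Step 4: flows [1->0,1->2,3->1,3->2] -> levels [4 6 8 6]
Step 5: flows [1->0,2->1,1=3,2->3] -> levels [5 6 6 7]
Step 6: flows [1->0,1=2,3->1,3->2] -> levels [6 6 7 5]
Step 7: flows [0=1,2->1,1->3,2->3] -> levels [6 6 5 7]
Step 8: flows [0=1,1->2,3->1,3->2] -> levels [6 6 7 5]
  -> period-2 cycle: step 8 state = step 6 state; never stabilizes
  -> state at step 30: (30-6) mod 2 = 0, same as step 6 -> [6 6 7 5]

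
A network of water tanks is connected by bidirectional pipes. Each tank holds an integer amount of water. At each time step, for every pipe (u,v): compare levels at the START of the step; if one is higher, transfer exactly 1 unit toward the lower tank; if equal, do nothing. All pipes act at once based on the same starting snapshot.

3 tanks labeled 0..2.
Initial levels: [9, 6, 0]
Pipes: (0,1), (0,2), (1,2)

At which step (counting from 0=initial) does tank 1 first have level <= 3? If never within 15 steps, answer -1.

Step 1: flows [0->1,0->2,1->2] -> levels [7 6 2]
Step 2: flows [0->1,0->2,1->2] -> levels [5 6 4]
Step 3: flows [1->0,0->2,1->2] -> levels [5 4 6]
Step 4: flows [0->1,2->0,2->1] -> levels [5 6 4]
  -> period-2 cycle (repeats step 2); tank 1 never drops to <=3
Tank 1 never reaches <=3 within 15 steps

Answer: -1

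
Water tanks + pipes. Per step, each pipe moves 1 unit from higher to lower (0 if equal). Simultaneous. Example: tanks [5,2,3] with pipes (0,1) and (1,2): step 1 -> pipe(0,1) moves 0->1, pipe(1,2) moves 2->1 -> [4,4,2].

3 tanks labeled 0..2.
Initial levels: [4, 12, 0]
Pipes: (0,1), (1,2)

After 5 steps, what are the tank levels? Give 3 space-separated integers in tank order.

Answer: 6 5 5

Derivation:
Step 1: flows [1->0,1->2] -> levels [5 10 1]
Step 2: flows [1->0,1->2] -> levels [6 8 2]
Step 3: flows [1->0,1->2] -> levels [7 6 3]
Step 4: flows [0->1,1->2] -> levels [6 6 4]
Step 5: flows [0=1,1->2] -> levels [6 5 5]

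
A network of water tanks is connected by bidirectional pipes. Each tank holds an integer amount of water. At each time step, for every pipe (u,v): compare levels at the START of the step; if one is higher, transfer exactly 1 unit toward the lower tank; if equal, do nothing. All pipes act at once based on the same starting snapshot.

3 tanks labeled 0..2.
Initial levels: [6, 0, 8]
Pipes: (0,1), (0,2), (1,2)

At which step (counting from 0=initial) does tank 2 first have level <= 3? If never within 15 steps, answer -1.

Step 1: flows [0->1,2->0,2->1] -> levels [6 2 6]
Step 2: flows [0->1,0=2,2->1] -> levels [5 4 5]
Step 3: flows [0->1,0=2,2->1] -> levels [4 6 4]
Step 4: flows [1->0,0=2,1->2] -> levels [5 4 5]
  -> period-2 cycle (repeats step 2); tank 2 never drops to <=3
Tank 2 never reaches <=3 within 15 steps

Answer: -1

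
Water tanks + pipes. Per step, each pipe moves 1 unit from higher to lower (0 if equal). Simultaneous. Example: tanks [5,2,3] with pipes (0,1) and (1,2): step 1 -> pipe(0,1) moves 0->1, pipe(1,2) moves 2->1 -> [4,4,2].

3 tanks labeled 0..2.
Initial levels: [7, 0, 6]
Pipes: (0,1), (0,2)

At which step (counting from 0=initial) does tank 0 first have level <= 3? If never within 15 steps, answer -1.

Step 1: flows [0->1,0->2] -> levels [5 1 7]
Step 2: flows [0->1,2->0] -> levels [5 2 6]
Step 3: flows [0->1,2->0] -> levels [5 3 5]
Step 4: flows [0->1,0=2] -> levels [4 4 5]
Step 5: flows [0=1,2->0] -> levels [5 4 4]
Step 6: flows [0->1,0->2] -> levels [3 5 5]
Tank 0 first reaches <=3 at step 6

Answer: 6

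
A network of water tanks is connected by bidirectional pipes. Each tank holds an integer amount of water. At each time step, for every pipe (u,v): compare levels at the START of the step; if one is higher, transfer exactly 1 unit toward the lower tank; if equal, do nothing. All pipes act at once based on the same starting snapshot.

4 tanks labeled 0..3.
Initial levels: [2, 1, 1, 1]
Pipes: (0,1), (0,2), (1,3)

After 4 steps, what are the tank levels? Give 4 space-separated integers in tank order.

Answer: 2 0 1 2

Derivation:
Step 1: flows [0->1,0->2,1=3] -> levels [0 2 2 1]
Step 2: flows [1->0,2->0,1->3] -> levels [2 0 1 2]
Step 3: flows [0->1,0->2,3->1] -> levels [0 2 2 1]
  -> period-2 cycle: step 3 state = step 1 state
  -> state at step 4: (4-1) mod 2 = 1, same as step 2 -> [2 0 1 2]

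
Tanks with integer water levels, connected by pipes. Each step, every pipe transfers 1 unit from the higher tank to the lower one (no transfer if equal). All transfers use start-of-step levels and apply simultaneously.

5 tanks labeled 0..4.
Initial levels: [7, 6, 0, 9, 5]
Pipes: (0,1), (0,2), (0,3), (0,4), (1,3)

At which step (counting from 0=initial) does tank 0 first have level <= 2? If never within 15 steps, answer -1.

Answer: -1

Derivation:
Step 1: flows [0->1,0->2,3->0,0->4,3->1] -> levels [5 8 1 7 6]
Step 2: flows [1->0,0->2,3->0,4->0,1->3] -> levels [7 6 2 7 5]
Step 3: flows [0->1,0->2,0=3,0->4,3->1] -> levels [4 8 3 6 6]
Step 4: flows [1->0,0->2,3->0,4->0,1->3] -> levels [6 6 4 6 5]
Step 5: flows [0=1,0->2,0=3,0->4,1=3] -> levels [4 6 5 6 6]
Step 6: flows [1->0,2->0,3->0,4->0,1=3] -> levels [8 5 4 5 5]
Step 7: flows [0->1,0->2,0->3,0->4,1=3] -> levels [4 6 5 6 6]
  -> period-2 cycle (repeats step 5); tank 0 never drops to <=2
Tank 0 never reaches <=2 within 15 steps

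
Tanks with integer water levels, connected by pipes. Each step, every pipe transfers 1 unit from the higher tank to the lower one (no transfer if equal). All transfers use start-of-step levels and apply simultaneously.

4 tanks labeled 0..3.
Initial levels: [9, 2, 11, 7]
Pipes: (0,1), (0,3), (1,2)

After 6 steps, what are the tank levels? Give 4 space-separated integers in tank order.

Answer: 8 7 8 6

Derivation:
Step 1: flows [0->1,0->3,2->1] -> levels [7 4 10 8]
Step 2: flows [0->1,3->0,2->1] -> levels [7 6 9 7]
Step 3: flows [0->1,0=3,2->1] -> levels [6 8 8 7]
Step 4: flows [1->0,3->0,1=2] -> levels [8 7 8 6]
Step 5: flows [0->1,0->3,2->1] -> levels [6 9 7 7]
Step 6: flows [1->0,3->0,1->2] -> levels [8 7 8 6]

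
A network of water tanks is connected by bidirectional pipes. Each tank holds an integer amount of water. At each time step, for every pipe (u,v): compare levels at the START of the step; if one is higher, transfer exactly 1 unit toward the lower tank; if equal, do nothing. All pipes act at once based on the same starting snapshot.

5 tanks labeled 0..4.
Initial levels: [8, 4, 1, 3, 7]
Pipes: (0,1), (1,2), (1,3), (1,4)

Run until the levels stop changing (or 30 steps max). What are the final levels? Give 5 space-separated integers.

Answer: 4 7 4 4 4

Derivation:
Step 1: flows [0->1,1->2,1->3,4->1] -> levels [7 4 2 4 6]
Step 2: flows [0->1,1->2,1=3,4->1] -> levels [6 5 3 4 5]
Step 3: flows [0->1,1->2,1->3,1=4] -> levels [5 4 4 5 5]
Step 4: flows [0->1,1=2,3->1,4->1] -> levels [4 7 4 4 4]
Step 5: flows [1->0,1->2,1->3,1->4] -> levels [5 3 5 5 5]
Step 6: flows [0->1,2->1,3->1,4->1] -> levels [4 7 4 4 4]
  -> period-2 cycle: step 6 state = step 4 state; never stabilizes
  -> state at step 30: (30-4) mod 2 = 0, same as step 4 -> [4 7 4 4 4]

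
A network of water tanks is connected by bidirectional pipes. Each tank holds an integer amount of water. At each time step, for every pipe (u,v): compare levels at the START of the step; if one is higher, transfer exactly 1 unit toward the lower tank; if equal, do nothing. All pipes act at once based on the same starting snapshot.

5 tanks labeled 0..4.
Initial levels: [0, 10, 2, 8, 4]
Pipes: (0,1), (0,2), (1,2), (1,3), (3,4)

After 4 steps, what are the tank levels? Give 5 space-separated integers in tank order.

Step 1: flows [1->0,2->0,1->2,1->3,3->4] -> levels [2 7 2 8 5]
Step 2: flows [1->0,0=2,1->2,3->1,3->4] -> levels [3 6 3 6 6]
Step 3: flows [1->0,0=2,1->2,1=3,3=4] -> levels [4 4 4 6 6]
Step 4: flows [0=1,0=2,1=2,3->1,3=4] -> levels [4 5 4 5 6]

Answer: 4 5 4 5 6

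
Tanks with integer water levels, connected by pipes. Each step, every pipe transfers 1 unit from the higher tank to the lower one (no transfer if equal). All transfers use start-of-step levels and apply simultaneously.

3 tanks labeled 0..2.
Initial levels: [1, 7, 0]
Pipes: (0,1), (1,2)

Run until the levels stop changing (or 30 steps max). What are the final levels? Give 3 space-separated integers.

Step 1: flows [1->0,1->2] -> levels [2 5 1]
Step 2: flows [1->0,1->2] -> levels [3 3 2]
Step 3: flows [0=1,1->2] -> levels [3 2 3]
Step 4: flows [0->1,2->1] -> levels [2 4 2]
Step 5: flows [1->0,1->2] -> levels [3 2 3]
  -> period-2 cycle: step 5 state = step 3 state; never stabilizes
  -> state at step 30: (30-3) mod 2 = 1, same as step 4 -> [2 4 2]

Answer: 2 4 2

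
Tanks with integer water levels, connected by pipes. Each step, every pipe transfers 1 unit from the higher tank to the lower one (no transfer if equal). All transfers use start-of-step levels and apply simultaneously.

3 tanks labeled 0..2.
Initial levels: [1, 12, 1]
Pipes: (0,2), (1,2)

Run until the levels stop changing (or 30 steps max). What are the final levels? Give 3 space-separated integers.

Answer: 5 5 4

Derivation:
Step 1: flows [0=2,1->2] -> levels [1 11 2]
Step 2: flows [2->0,1->2] -> levels [2 10 2]
Step 3: flows [0=2,1->2] -> levels [2 9 3]
Step 4: flows [2->0,1->2] -> levels [3 8 3]
Step 5: flows [0=2,1->2] -> levels [3 7 4]
Step 6: flows [2->0,1->2] -> levels [4 6 4]
Step 7: flows [0=2,1->2] -> levels [4 5 5]
Step 8: flows [2->0,1=2] -> levels [5 5 4]
Step 9: flows [0->2,1->2] -> levels [4 4 6]
Step 10: flows [2->0,2->1] -> levels [5 5 4]
  -> period-2 cycle: step 10 state = step 8 state; never stabilizes
  -> state at step 30: (30-8) mod 2 = 0, same as step 8 -> [5 5 4]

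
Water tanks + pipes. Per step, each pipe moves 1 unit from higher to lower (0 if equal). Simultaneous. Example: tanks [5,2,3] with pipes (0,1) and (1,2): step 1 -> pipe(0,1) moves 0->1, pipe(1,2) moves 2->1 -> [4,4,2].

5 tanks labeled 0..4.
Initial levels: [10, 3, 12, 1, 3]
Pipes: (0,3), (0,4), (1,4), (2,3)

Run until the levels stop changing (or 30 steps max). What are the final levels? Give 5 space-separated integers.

Step 1: flows [0->3,0->4,1=4,2->3] -> levels [8 3 11 3 4]
Step 2: flows [0->3,0->4,4->1,2->3] -> levels [6 4 10 5 4]
Step 3: flows [0->3,0->4,1=4,2->3] -> levels [4 4 9 7 5]
Step 4: flows [3->0,4->0,4->1,2->3] -> levels [6 5 8 7 3]
Step 5: flows [3->0,0->4,1->4,2->3] -> levels [6 4 7 7 5]
Step 6: flows [3->0,0->4,4->1,2=3] -> levels [6 5 7 6 5]
Step 7: flows [0=3,0->4,1=4,2->3] -> levels [5 5 6 7 6]
Step 8: flows [3->0,4->0,4->1,3->2] -> levels [7 6 7 5 4]
Step 9: flows [0->3,0->4,1->4,2->3] -> levels [5 5 6 7 6]
  -> period-2 cycle: step 9 state = step 7 state; never stabilizes
  -> state at step 30: (30-7) mod 2 = 1, same as step 8 -> [7 6 7 5 4]

Answer: 7 6 7 5 4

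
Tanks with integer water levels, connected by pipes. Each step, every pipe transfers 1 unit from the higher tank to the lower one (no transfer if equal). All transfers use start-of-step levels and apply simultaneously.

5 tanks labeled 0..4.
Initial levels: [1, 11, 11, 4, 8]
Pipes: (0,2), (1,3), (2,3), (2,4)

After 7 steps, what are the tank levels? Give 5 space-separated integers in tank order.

Answer: 6 8 9 6 6

Derivation:
Step 1: flows [2->0,1->3,2->3,2->4] -> levels [2 10 8 6 9]
Step 2: flows [2->0,1->3,2->3,4->2] -> levels [3 9 7 8 8]
Step 3: flows [2->0,1->3,3->2,4->2] -> levels [4 8 8 8 7]
Step 4: flows [2->0,1=3,2=3,2->4] -> levels [5 8 6 8 8]
Step 5: flows [2->0,1=3,3->2,4->2] -> levels [6 8 7 7 7]
Step 6: flows [2->0,1->3,2=3,2=4] -> levels [7 7 6 8 7]
Step 7: flows [0->2,3->1,3->2,4->2] -> levels [6 8 9 6 6]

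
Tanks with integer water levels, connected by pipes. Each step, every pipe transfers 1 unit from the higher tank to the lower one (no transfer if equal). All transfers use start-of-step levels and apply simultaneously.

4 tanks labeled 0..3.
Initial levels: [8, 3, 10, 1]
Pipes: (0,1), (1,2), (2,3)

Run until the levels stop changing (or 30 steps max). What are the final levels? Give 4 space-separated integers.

Answer: 6 7 4 5

Derivation:
Step 1: flows [0->1,2->1,2->3] -> levels [7 5 8 2]
Step 2: flows [0->1,2->1,2->3] -> levels [6 7 6 3]
Step 3: flows [1->0,1->2,2->3] -> levels [7 5 6 4]
Step 4: flows [0->1,2->1,2->3] -> levels [6 7 4 5]
Step 5: flows [1->0,1->2,3->2] -> levels [7 5 6 4]
  -> period-2 cycle: step 5 state = step 3 state; never stabilizes
  -> state at step 30: (30-3) mod 2 = 1, same as step 4 -> [6 7 4 5]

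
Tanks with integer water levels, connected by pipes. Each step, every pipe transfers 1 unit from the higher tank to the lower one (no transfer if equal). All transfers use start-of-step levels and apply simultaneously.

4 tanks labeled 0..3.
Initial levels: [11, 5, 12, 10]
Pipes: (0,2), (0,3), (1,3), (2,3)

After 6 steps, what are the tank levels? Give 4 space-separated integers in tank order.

Answer: 10 10 10 8

Derivation:
Step 1: flows [2->0,0->3,3->1,2->3] -> levels [11 6 10 11]
Step 2: flows [0->2,0=3,3->1,3->2] -> levels [10 7 12 9]
Step 3: flows [2->0,0->3,3->1,2->3] -> levels [10 8 10 10]
Step 4: flows [0=2,0=3,3->1,2=3] -> levels [10 9 10 9]
Step 5: flows [0=2,0->3,1=3,2->3] -> levels [9 9 9 11]
Step 6: flows [0=2,3->0,3->1,3->2] -> levels [10 10 10 8]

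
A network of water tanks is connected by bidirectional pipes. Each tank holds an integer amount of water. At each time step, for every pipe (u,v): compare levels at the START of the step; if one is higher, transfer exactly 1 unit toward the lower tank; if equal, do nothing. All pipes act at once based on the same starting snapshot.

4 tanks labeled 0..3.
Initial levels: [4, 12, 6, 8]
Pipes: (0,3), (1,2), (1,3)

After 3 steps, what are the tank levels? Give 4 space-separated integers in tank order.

Step 1: flows [3->0,1->2,1->3] -> levels [5 10 7 8]
Step 2: flows [3->0,1->2,1->3] -> levels [6 8 8 8]
Step 3: flows [3->0,1=2,1=3] -> levels [7 8 8 7]

Answer: 7 8 8 7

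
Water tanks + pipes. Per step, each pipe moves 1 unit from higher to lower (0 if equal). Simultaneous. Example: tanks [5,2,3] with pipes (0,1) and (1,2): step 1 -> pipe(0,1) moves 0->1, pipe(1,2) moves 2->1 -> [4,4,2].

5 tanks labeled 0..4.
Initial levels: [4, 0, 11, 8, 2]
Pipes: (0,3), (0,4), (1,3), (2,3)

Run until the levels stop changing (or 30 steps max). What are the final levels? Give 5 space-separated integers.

Answer: 4 4 5 7 5

Derivation:
Step 1: flows [3->0,0->4,3->1,2->3] -> levels [4 1 10 7 3]
Step 2: flows [3->0,0->4,3->1,2->3] -> levels [4 2 9 6 4]
Step 3: flows [3->0,0=4,3->1,2->3] -> levels [5 3 8 5 4]
Step 4: flows [0=3,0->4,3->1,2->3] -> levels [4 4 7 5 5]
Step 5: flows [3->0,4->0,3->1,2->3] -> levels [6 5 6 4 4]
Step 6: flows [0->3,0->4,1->3,2->3] -> levels [4 4 5 7 5]
Step 7: flows [3->0,4->0,3->1,3->2] -> levels [6 5 6 4 4]
  -> period-2 cycle: step 7 state = step 5 state; never stabilizes
  -> state at step 30: (30-5) mod 2 = 1, same as step 6 -> [4 4 5 7 5]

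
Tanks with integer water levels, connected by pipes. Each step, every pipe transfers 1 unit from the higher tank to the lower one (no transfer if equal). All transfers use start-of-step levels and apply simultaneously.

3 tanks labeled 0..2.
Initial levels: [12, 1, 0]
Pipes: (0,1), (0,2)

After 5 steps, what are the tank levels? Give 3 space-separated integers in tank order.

Answer: 5 4 4

Derivation:
Step 1: flows [0->1,0->2] -> levels [10 2 1]
Step 2: flows [0->1,0->2] -> levels [8 3 2]
Step 3: flows [0->1,0->2] -> levels [6 4 3]
Step 4: flows [0->1,0->2] -> levels [4 5 4]
Step 5: flows [1->0,0=2] -> levels [5 4 4]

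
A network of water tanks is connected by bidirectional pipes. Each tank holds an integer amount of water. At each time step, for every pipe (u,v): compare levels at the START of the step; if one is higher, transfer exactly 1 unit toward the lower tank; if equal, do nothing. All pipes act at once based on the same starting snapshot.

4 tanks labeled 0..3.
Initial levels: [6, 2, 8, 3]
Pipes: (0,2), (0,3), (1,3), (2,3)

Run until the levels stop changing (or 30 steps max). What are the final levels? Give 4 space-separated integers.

Answer: 4 4 4 7

Derivation:
Step 1: flows [2->0,0->3,3->1,2->3] -> levels [6 3 6 4]
Step 2: flows [0=2,0->3,3->1,2->3] -> levels [5 4 5 5]
Step 3: flows [0=2,0=3,3->1,2=3] -> levels [5 5 5 4]
Step 4: flows [0=2,0->3,1->3,2->3] -> levels [4 4 4 7]
Step 5: flows [0=2,3->0,3->1,3->2] -> levels [5 5 5 4]
  -> period-2 cycle: step 5 state = step 3 state; never stabilizes
  -> state at step 30: (30-3) mod 2 = 1, same as step 4 -> [4 4 4 7]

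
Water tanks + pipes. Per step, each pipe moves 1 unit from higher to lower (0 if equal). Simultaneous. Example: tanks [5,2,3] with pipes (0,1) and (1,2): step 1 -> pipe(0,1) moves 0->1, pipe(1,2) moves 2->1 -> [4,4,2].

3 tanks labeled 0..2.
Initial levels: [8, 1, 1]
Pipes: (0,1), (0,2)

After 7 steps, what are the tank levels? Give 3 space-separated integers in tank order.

Answer: 2 4 4

Derivation:
Step 1: flows [0->1,0->2] -> levels [6 2 2]
Step 2: flows [0->1,0->2] -> levels [4 3 3]
Step 3: flows [0->1,0->2] -> levels [2 4 4]
Step 4: flows [1->0,2->0] -> levels [4 3 3]
  -> period-2 cycle: step 4 state = step 2 state
  -> state at step 7: (7-2) mod 2 = 1, same as step 3 -> [2 4 4]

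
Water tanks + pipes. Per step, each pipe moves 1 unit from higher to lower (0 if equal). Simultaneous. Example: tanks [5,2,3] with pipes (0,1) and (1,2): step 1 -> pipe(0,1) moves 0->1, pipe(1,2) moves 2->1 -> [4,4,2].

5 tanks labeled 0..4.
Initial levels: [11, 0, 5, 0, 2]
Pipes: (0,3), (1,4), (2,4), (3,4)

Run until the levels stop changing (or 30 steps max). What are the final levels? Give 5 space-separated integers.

Step 1: flows [0->3,4->1,2->4,4->3] -> levels [10 1 4 2 1]
Step 2: flows [0->3,1=4,2->4,3->4] -> levels [9 1 3 2 3]
Step 3: flows [0->3,4->1,2=4,4->3] -> levels [8 2 3 4 1]
Step 4: flows [0->3,1->4,2->4,3->4] -> levels [7 1 2 4 4]
Step 5: flows [0->3,4->1,4->2,3=4] -> levels [6 2 3 5 2]
Step 6: flows [0->3,1=4,2->4,3->4] -> levels [5 2 2 5 4]
Step 7: flows [0=3,4->1,4->2,3->4] -> levels [5 3 3 4 3]
Step 8: flows [0->3,1=4,2=4,3->4] -> levels [4 3 3 4 4]
Step 9: flows [0=3,4->1,4->2,3=4] -> levels [4 4 4 4 2]
Step 10: flows [0=3,1->4,2->4,3->4] -> levels [4 3 3 3 5]
Step 11: flows [0->3,4->1,4->2,4->3] -> levels [3 4 4 5 2]
Step 12: flows [3->0,1->4,2->4,3->4] -> levels [4 3 3 3 5]
  -> period-2 cycle: step 12 state = step 10 state; never stabilizes
  -> state at step 30: (30-10) mod 2 = 0, same as step 10 -> [4 3 3 3 5]

Answer: 4 3 3 3 5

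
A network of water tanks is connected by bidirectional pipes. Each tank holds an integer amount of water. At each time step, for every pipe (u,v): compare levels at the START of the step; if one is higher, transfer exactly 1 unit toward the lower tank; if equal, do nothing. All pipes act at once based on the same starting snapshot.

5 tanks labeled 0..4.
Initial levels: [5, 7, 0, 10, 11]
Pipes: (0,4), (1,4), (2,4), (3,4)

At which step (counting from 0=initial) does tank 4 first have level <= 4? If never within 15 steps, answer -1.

Step 1: flows [4->0,4->1,4->2,4->3] -> levels [6 8 1 11 7]
Step 2: flows [4->0,1->4,4->2,3->4] -> levels [7 7 2 10 7]
Step 3: flows [0=4,1=4,4->2,3->4] -> levels [7 7 3 9 7]
Step 4: flows [0=4,1=4,4->2,3->4] -> levels [7 7 4 8 7]
Step 5: flows [0=4,1=4,4->2,3->4] -> levels [7 7 5 7 7]
Step 6: flows [0=4,1=4,4->2,3=4] -> levels [7 7 6 7 6]
Step 7: flows [0->4,1->4,2=4,3->4] -> levels [6 6 6 6 9]
Step 8: flows [4->0,4->1,4->2,4->3] -> levels [7 7 7 7 5]
Step 9: flows [0->4,1->4,2->4,3->4] -> levels [6 6 6 6 9]
  -> period-2 cycle (repeats step 7); tank 4 never drops to <=4
Tank 4 never reaches <=4 within 15 steps

Answer: -1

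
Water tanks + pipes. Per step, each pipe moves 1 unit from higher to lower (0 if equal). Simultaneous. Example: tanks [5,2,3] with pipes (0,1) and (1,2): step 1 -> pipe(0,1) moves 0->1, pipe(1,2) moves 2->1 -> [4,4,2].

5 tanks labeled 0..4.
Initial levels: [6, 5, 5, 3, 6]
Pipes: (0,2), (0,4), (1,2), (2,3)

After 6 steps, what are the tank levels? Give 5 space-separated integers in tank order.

Answer: 6 5 4 5 5

Derivation:
Step 1: flows [0->2,0=4,1=2,2->3] -> levels [5 5 5 4 6]
Step 2: flows [0=2,4->0,1=2,2->3] -> levels [6 5 4 5 5]
Step 3: flows [0->2,0->4,1->2,3->2] -> levels [4 4 7 4 6]
Step 4: flows [2->0,4->0,2->1,2->3] -> levels [6 5 4 5 5]
  -> period-2 cycle: step 4 state = step 2 state
  -> state at step 6: (6-2) mod 2 = 0, same as step 2 -> [6 5 4 5 5]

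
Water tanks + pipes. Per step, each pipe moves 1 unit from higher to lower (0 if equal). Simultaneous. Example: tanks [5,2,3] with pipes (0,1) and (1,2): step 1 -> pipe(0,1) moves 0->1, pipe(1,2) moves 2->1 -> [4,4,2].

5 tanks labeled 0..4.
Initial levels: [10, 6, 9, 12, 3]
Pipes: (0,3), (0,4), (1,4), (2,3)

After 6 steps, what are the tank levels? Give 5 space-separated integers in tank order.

Answer: 7 7 9 9 8

Derivation:
Step 1: flows [3->0,0->4,1->4,3->2] -> levels [10 5 10 10 5]
Step 2: flows [0=3,0->4,1=4,2=3] -> levels [9 5 10 10 6]
Step 3: flows [3->0,0->4,4->1,2=3] -> levels [9 6 10 9 6]
Step 4: flows [0=3,0->4,1=4,2->3] -> levels [8 6 9 10 7]
Step 5: flows [3->0,0->4,4->1,3->2] -> levels [8 7 10 8 7]
Step 6: flows [0=3,0->4,1=4,2->3] -> levels [7 7 9 9 8]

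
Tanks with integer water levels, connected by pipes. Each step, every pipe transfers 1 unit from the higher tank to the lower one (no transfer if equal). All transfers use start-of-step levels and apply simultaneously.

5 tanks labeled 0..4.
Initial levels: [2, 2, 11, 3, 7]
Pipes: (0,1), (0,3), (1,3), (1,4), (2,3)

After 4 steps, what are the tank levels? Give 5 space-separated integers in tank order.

Answer: 5 2 7 6 5

Derivation:
Step 1: flows [0=1,3->0,3->1,4->1,2->3] -> levels [3 4 10 2 6]
Step 2: flows [1->0,0->3,1->3,4->1,2->3] -> levels [3 3 9 5 5]
Step 3: flows [0=1,3->0,3->1,4->1,2->3] -> levels [4 5 8 4 4]
Step 4: flows [1->0,0=3,1->3,1->4,2->3] -> levels [5 2 7 6 5]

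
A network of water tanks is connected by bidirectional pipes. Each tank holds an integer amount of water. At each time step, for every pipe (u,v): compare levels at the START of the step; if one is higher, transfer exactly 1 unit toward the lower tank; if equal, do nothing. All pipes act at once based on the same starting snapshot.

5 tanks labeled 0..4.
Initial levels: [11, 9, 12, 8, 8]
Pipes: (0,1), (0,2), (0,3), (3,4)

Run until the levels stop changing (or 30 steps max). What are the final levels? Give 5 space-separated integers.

Answer: 12 9 9 8 10

Derivation:
Step 1: flows [0->1,2->0,0->3,3=4] -> levels [10 10 11 9 8]
Step 2: flows [0=1,2->0,0->3,3->4] -> levels [10 10 10 9 9]
Step 3: flows [0=1,0=2,0->3,3=4] -> levels [9 10 10 10 9]
Step 4: flows [1->0,2->0,3->0,3->4] -> levels [12 9 9 8 10]
Step 5: flows [0->1,0->2,0->3,4->3] -> levels [9 10 10 10 9]
  -> period-2 cycle: step 5 state = step 3 state; never stabilizes
  -> state at step 30: (30-3) mod 2 = 1, same as step 4 -> [12 9 9 8 10]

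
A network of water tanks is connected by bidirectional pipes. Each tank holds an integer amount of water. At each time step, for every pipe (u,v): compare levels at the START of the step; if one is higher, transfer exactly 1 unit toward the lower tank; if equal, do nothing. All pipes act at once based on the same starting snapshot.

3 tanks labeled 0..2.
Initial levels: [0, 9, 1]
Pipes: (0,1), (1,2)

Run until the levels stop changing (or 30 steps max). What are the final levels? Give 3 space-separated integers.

Step 1: flows [1->0,1->2] -> levels [1 7 2]
Step 2: flows [1->0,1->2] -> levels [2 5 3]
Step 3: flows [1->0,1->2] -> levels [3 3 4]
Step 4: flows [0=1,2->1] -> levels [3 4 3]
Step 5: flows [1->0,1->2] -> levels [4 2 4]
Step 6: flows [0->1,2->1] -> levels [3 4 3]
  -> period-2 cycle: step 6 state = step 4 state; never stabilizes
  -> state at step 30: (30-4) mod 2 = 0, same as step 4 -> [3 4 3]

Answer: 3 4 3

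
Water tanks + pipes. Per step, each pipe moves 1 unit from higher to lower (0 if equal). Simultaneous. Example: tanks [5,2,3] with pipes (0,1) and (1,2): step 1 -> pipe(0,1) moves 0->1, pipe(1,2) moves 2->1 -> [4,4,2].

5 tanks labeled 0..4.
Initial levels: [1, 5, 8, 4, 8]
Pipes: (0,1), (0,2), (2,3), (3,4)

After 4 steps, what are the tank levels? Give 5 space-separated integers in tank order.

Answer: 5 4 4 7 6

Derivation:
Step 1: flows [1->0,2->0,2->3,4->3] -> levels [3 4 6 6 7]
Step 2: flows [1->0,2->0,2=3,4->3] -> levels [5 3 5 7 6]
Step 3: flows [0->1,0=2,3->2,3->4] -> levels [4 4 6 5 7]
Step 4: flows [0=1,2->0,2->3,4->3] -> levels [5 4 4 7 6]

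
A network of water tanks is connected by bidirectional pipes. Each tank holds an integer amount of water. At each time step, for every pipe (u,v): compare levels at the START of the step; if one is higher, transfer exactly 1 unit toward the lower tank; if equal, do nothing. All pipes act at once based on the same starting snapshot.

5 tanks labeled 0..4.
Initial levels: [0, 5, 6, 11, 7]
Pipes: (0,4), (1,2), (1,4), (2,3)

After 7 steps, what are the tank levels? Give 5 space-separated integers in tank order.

Answer: 5 5 7 6 6

Derivation:
Step 1: flows [4->0,2->1,4->1,3->2] -> levels [1 7 6 10 5]
Step 2: flows [4->0,1->2,1->4,3->2] -> levels [2 5 8 9 5]
Step 3: flows [4->0,2->1,1=4,3->2] -> levels [3 6 8 8 4]
Step 4: flows [4->0,2->1,1->4,2=3] -> levels [4 6 7 8 4]
Step 5: flows [0=4,2->1,1->4,3->2] -> levels [4 6 7 7 5]
Step 6: flows [4->0,2->1,1->4,2=3] -> levels [5 6 6 7 5]
Step 7: flows [0=4,1=2,1->4,3->2] -> levels [5 5 7 6 6]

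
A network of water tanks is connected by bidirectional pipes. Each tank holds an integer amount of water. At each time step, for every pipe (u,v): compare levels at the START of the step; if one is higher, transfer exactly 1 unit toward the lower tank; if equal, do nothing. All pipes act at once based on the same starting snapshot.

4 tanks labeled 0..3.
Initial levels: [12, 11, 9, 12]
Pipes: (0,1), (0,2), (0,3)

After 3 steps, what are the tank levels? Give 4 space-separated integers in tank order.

Step 1: flows [0->1,0->2,0=3] -> levels [10 12 10 12]
Step 2: flows [1->0,0=2,3->0] -> levels [12 11 10 11]
Step 3: flows [0->1,0->2,0->3] -> levels [9 12 11 12]

Answer: 9 12 11 12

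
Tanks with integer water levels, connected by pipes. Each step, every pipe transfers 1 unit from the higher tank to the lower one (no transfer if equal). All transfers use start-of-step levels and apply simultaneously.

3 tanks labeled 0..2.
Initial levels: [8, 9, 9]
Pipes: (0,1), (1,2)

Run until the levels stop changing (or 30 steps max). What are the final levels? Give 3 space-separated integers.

Answer: 8 10 8

Derivation:
Step 1: flows [1->0,1=2] -> levels [9 8 9]
Step 2: flows [0->1,2->1] -> levels [8 10 8]
Step 3: flows [1->0,1->2] -> levels [9 8 9]
  -> period-2 cycle: step 3 state = step 1 state; never stabilizes
  -> state at step 30: (30-1) mod 2 = 1, same as step 2 -> [8 10 8]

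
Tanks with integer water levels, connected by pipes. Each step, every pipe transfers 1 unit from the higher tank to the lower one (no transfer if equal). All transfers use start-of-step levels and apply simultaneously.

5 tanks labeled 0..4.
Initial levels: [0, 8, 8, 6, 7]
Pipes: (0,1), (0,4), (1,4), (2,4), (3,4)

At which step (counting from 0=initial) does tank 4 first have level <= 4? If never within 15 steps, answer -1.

Answer: 4

Derivation:
Step 1: flows [1->0,4->0,1->4,2->4,4->3] -> levels [2 6 7 7 7]
Step 2: flows [1->0,4->0,4->1,2=4,3=4] -> levels [4 6 7 7 5]
Step 3: flows [1->0,4->0,1->4,2->4,3->4] -> levels [6 4 6 6 7]
Step 4: flows [0->1,4->0,4->1,4->2,4->3] -> levels [6 6 7 7 3]
Tank 4 first reaches <=4 at step 4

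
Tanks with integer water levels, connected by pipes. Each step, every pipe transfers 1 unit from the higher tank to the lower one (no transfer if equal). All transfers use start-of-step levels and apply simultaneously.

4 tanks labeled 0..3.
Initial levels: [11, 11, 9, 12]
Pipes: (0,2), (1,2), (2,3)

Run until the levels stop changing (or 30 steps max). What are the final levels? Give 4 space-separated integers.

Step 1: flows [0->2,1->2,3->2] -> levels [10 10 12 11]
Step 2: flows [2->0,2->1,2->3] -> levels [11 11 9 12]
  -> period-2 cycle: step 2 state = step 0 state; never stabilizes
  -> state at step 30: (30-0) mod 2 = 0, same as step 0 -> [11 11 9 12]

Answer: 11 11 9 12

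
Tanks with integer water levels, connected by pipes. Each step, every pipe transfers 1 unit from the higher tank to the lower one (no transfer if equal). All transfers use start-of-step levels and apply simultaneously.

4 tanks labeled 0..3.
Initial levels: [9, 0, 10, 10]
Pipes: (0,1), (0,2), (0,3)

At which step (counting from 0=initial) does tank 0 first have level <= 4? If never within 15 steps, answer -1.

Answer: -1

Derivation:
Step 1: flows [0->1,2->0,3->0] -> levels [10 1 9 9]
Step 2: flows [0->1,0->2,0->3] -> levels [7 2 10 10]
Step 3: flows [0->1,2->0,3->0] -> levels [8 3 9 9]
Step 4: flows [0->1,2->0,3->0] -> levels [9 4 8 8]
Step 5: flows [0->1,0->2,0->3] -> levels [6 5 9 9]
Step 6: flows [0->1,2->0,3->0] -> levels [7 6 8 8]
Step 7: flows [0->1,2->0,3->0] -> levels [8 7 7 7]
Step 8: flows [0->1,0->2,0->3] -> levels [5 8 8 8]
Step 9: flows [1->0,2->0,3->0] -> levels [8 7 7 7]
  -> period-2 cycle (repeats step 7); tank 0 never drops to <=4
Tank 0 never reaches <=4 within 15 steps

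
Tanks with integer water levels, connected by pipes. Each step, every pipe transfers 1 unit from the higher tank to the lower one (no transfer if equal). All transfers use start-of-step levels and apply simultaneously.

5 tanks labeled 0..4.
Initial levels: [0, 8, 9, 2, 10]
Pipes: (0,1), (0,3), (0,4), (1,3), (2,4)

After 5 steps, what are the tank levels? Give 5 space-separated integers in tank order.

Answer: 7 4 7 4 7

Derivation:
Step 1: flows [1->0,3->0,4->0,1->3,4->2] -> levels [3 6 10 2 8]
Step 2: flows [1->0,0->3,4->0,1->3,2->4] -> levels [4 4 9 4 8]
Step 3: flows [0=1,0=3,4->0,1=3,2->4] -> levels [5 4 8 4 8]
Step 4: flows [0->1,0->3,4->0,1=3,2=4] -> levels [4 5 8 5 7]
Step 5: flows [1->0,3->0,4->0,1=3,2->4] -> levels [7 4 7 4 7]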